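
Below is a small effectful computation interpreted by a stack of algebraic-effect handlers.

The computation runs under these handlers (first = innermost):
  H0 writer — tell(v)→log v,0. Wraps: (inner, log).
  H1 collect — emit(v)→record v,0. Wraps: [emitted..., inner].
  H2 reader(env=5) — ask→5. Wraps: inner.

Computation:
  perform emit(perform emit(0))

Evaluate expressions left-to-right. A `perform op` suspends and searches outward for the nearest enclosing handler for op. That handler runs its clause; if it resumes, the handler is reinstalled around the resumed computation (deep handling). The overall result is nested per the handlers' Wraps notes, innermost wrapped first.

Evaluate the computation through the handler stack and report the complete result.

Working:
emit(0) @ H1 ⇒ out+=0
emit(0) @ H1 ⇒ out+=0
H0 returns (0, ())
H1 returns [0, 0, (0, ())]
H2 returns [0, 0, (0, ())]
= [0, 0, (0, ())]

Answer: [0, 0, (0, ())]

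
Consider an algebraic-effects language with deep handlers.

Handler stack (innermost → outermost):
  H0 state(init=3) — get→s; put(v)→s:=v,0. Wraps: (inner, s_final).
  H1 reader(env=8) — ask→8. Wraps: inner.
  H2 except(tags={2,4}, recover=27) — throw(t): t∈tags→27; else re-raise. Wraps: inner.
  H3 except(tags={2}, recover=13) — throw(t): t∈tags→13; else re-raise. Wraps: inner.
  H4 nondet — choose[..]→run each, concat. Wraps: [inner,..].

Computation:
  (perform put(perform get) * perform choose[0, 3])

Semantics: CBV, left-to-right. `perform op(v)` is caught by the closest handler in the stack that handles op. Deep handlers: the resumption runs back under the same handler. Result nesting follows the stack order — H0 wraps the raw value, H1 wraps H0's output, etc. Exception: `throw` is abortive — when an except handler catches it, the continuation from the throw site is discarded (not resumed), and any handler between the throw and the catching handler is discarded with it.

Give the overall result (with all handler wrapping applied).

Answer: [(0, 3), (0, 3)]

Evaluation trace:
get @ H0 ⇒ 3
put(3) @ H0 ⇒ s:=3
choose[0, 3] @ H4
  branch[0] choose=0:
    H0 returns (0, 3)
    H1 returns (0, 3)
    H2 returns (0, 3)
    H3 returns (0, 3)
    H4 returns [(0, 3)]
  branch[1] choose=3:
    H0 returns (0, 3)
    H1 returns (0, 3)
    H2 returns (0, 3)
    H3 returns (0, 3)
    H4 returns [(0, 3)]
= [(0, 3), (0, 3)]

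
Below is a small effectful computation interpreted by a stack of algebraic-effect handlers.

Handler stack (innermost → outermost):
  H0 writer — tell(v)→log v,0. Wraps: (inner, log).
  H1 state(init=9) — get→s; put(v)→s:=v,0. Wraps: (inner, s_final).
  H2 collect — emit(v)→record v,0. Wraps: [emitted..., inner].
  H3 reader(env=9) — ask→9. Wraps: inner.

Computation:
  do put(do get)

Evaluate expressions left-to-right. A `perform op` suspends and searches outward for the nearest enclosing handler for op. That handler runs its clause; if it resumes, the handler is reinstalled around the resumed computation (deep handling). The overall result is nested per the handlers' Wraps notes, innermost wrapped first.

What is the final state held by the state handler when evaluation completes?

Evaluation trace:
get @ H1 ⇒ 9
put(9) @ H1 ⇒ s:=9
H0 returns (0, ())
H1 returns ((0, ()), 9)
H2 returns [((0, ()), 9)]
H3 returns [((0, ()), 9)]
= [((0, ()), 9)]

Answer: 9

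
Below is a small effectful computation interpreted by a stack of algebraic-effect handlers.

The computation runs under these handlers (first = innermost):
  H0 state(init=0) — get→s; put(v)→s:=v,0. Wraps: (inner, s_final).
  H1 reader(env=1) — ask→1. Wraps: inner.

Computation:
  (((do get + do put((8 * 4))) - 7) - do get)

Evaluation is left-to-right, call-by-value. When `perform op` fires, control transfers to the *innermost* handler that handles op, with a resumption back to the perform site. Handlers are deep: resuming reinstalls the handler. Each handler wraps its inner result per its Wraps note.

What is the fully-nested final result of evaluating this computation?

Working:
get @ H0 ⇒ 0
put(32) @ H0 ⇒ s:=32
get @ H0 ⇒ 32
H0 returns (-39, 32)
H1 returns (-39, 32)
= (-39, 32)

Answer: (-39, 32)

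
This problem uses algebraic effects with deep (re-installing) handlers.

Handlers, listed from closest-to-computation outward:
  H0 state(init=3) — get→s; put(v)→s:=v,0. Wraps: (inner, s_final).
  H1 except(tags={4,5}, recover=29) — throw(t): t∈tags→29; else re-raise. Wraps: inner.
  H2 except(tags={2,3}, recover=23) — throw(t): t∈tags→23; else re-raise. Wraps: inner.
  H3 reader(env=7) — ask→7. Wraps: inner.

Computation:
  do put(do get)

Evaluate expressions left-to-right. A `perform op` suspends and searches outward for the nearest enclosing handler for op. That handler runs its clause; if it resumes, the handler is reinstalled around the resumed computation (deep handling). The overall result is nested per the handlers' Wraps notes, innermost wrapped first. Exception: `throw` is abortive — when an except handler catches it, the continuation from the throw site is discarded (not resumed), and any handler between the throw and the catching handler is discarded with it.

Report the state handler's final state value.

Answer: 3

Evaluation trace:
get @ H0 ⇒ 3
put(3) @ H0 ⇒ s:=3
H0 returns (0, 3)
H1 returns (0, 3)
H2 returns (0, 3)
H3 returns (0, 3)
= (0, 3)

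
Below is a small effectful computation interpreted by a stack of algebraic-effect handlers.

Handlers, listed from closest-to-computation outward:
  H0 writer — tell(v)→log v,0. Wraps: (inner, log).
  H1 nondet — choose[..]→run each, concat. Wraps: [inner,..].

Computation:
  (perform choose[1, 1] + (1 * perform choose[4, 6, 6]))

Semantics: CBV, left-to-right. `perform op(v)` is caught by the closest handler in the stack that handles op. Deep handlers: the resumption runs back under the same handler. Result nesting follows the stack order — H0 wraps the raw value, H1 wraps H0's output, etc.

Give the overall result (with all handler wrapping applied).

Answer: [(5, ()), (7, ()), (7, ()), (5, ()), (7, ()), (7, ())]

Working:
choose[1, 1] @ H1
  branch[0] choose=1:
    choose[4, 6, 6] @ H1
      branch[0] choose=4:
        H0 returns (5, ())
        H1 returns [(5, ())]
      branch[1] choose=6:
        H0 returns (7, ())
        H1 returns [(7, ())]
      branch[2] choose=6:
        H0 returns (7, ())
        H1 returns [(7, ())]
  branch[1] choose=1:
    choose[4, 6, 6] @ H1
      branch[0] choose=4:
        H0 returns (5, ())
        H1 returns [(5, ())]
      branch[1] choose=6:
        H0 returns (7, ())
        H1 returns [(7, ())]
      branch[2] choose=6:
        H0 returns (7, ())
        H1 returns [(7, ())]
= [(5, ()), (7, ()), (7, ()), (5, ()), (7, ()), (7, ())]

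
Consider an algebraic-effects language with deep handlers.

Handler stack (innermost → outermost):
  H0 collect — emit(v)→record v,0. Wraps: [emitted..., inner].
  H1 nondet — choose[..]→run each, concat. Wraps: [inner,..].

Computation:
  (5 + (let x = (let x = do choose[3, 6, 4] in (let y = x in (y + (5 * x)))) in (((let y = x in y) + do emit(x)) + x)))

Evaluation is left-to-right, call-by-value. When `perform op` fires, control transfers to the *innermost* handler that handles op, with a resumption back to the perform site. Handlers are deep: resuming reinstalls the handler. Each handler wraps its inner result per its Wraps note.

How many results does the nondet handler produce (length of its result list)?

Evaluation trace:
choose[3, 6, 4] @ H1
  branch[0] choose=3:
    emit(18) @ H0 ⇒ out+=18
    H0 returns [18, 41]
    H1 returns [[18, 41]]
  branch[1] choose=6:
    emit(36) @ H0 ⇒ out+=36
    H0 returns [36, 77]
    H1 returns [[36, 77]]
  branch[2] choose=4:
    emit(24) @ H0 ⇒ out+=24
    H0 returns [24, 53]
    H1 returns [[24, 53]]
= [[18, 41], [36, 77], [24, 53]]

Answer: 3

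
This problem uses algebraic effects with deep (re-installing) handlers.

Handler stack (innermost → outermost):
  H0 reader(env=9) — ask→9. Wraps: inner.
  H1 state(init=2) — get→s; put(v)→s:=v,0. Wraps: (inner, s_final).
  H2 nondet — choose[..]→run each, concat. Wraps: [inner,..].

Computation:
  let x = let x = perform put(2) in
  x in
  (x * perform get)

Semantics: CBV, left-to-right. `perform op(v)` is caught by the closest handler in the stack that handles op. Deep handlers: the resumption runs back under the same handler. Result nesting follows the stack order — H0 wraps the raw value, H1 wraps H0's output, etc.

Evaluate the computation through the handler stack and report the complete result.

Answer: [(0, 2)]

Step-by-step:
put(2) @ H1 ⇒ s:=2
get @ H1 ⇒ 2
H0 returns 0
H1 returns (0, 2)
H2 returns [(0, 2)]
= [(0, 2)]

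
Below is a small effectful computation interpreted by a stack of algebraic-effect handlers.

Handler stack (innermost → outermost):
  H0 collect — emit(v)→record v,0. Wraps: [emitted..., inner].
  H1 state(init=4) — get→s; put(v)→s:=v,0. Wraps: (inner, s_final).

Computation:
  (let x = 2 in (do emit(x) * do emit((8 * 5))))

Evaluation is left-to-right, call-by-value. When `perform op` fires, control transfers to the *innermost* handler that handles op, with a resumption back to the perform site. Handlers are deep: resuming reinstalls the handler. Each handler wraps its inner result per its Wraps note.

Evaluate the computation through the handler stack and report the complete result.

Answer: ([2, 40, 0], 4)

Working:
emit(2) @ H0 ⇒ out+=2
emit(40) @ H0 ⇒ out+=40
H0 returns [2, 40, 0]
H1 returns ([2, 40, 0], 4)
= ([2, 40, 0], 4)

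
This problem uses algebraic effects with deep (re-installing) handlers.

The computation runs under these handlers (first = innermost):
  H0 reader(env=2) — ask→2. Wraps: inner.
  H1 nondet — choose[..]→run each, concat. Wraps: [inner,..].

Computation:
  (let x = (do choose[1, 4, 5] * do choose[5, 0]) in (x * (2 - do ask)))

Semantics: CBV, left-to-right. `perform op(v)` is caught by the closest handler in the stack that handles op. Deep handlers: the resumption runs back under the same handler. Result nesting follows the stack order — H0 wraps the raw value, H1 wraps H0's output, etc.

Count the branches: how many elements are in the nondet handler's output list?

Answer: 6

Evaluation trace:
choose[1, 4, 5] @ H1
  branch[0] choose=1:
    choose[5, 0] @ H1
      branch[0] choose=5:
        ask @ H0 ⇒ 2
        H0 returns 0
        H1 returns [0]
      branch[1] choose=0:
        ask @ H0 ⇒ 2
        H0 returns 0
        H1 returns [0]
  branch[1] choose=4:
    choose[5, 0] @ H1
      branch[0] choose=5:
        ask @ H0 ⇒ 2
        H0 returns 0
        H1 returns [0]
      branch[1] choose=0:
        ask @ H0 ⇒ 2
        H0 returns 0
        H1 returns [0]
  branch[2] choose=5:
    choose[5, 0] @ H1
      branch[0] choose=5:
        ask @ H0 ⇒ 2
        H0 returns 0
        H1 returns [0]
      branch[1] choose=0:
        ask @ H0 ⇒ 2
        H0 returns 0
        H1 returns [0]
= [0, 0, 0, 0, 0, 0]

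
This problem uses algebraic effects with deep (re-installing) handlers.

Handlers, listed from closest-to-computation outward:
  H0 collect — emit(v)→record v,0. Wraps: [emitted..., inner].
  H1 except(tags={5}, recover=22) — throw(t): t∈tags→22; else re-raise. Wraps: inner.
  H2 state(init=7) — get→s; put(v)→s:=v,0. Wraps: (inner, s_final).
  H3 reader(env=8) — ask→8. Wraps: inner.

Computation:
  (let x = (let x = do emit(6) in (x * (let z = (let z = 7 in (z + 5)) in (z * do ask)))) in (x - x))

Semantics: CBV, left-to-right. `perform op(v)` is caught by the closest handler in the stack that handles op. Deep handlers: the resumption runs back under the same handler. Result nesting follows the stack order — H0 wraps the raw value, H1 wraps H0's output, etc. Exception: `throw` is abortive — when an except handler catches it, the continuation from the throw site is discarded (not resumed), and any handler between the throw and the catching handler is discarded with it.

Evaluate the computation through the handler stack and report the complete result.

Answer: ([6, 0], 7)

Step-by-step:
emit(6) @ H0 ⇒ out+=6
ask @ H3 ⇒ 8
H0 returns [6, 0]
H1 returns [6, 0]
H2 returns ([6, 0], 7)
H3 returns ([6, 0], 7)
= ([6, 0], 7)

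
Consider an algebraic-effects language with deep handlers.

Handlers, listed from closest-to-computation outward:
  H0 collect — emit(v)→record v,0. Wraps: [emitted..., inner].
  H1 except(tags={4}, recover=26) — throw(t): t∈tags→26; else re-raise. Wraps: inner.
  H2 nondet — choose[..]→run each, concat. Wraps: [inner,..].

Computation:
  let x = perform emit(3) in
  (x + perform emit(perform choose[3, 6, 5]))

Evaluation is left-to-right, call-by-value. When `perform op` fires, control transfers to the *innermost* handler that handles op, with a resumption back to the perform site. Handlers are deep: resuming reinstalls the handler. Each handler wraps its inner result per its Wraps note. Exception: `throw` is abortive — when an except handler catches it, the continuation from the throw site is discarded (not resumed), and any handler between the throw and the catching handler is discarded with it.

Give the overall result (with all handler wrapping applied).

Answer: [[3, 3, 0], [3, 6, 0], [3, 5, 0]]

Evaluation trace:
emit(3) @ H0 ⇒ out+=3
choose[3, 6, 5] @ H2
  branch[0] choose=3:
    emit(3) @ H0 ⇒ out+=3
    H0 returns [3, 3, 0]
    H1 returns [3, 3, 0]
    H2 returns [[3, 3, 0]]
  branch[1] choose=6:
    emit(6) @ H0 ⇒ out+=6
    H0 returns [3, 6, 0]
    H1 returns [3, 6, 0]
    H2 returns [[3, 6, 0]]
  branch[2] choose=5:
    emit(5) @ H0 ⇒ out+=5
    H0 returns [3, 5, 0]
    H1 returns [3, 5, 0]
    H2 returns [[3, 5, 0]]
= [[3, 3, 0], [3, 6, 0], [3, 5, 0]]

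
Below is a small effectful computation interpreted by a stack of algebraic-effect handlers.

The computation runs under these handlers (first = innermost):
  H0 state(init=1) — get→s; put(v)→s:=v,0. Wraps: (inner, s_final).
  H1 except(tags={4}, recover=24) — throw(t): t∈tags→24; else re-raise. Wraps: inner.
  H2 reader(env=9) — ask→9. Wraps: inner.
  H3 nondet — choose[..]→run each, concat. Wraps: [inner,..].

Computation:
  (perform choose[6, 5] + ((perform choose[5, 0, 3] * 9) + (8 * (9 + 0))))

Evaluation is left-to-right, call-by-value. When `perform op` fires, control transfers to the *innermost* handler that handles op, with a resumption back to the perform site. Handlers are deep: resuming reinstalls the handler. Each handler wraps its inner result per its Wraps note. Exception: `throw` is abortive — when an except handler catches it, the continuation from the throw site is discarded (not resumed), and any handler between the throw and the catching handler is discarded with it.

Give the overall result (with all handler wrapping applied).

Answer: [(123, 1), (78, 1), (105, 1), (122, 1), (77, 1), (104, 1)]

Working:
choose[6, 5] @ H3
  branch[0] choose=6:
    choose[5, 0, 3] @ H3
      branch[0] choose=5:
        H0 returns (123, 1)
        H1 returns (123, 1)
        H2 returns (123, 1)
        H3 returns [(123, 1)]
      branch[1] choose=0:
        H0 returns (78, 1)
        H1 returns (78, 1)
        H2 returns (78, 1)
        H3 returns [(78, 1)]
      branch[2] choose=3:
        H0 returns (105, 1)
        H1 returns (105, 1)
        H2 returns (105, 1)
        H3 returns [(105, 1)]
  branch[1] choose=5:
    choose[5, 0, 3] @ H3
      branch[0] choose=5:
        H0 returns (122, 1)
        H1 returns (122, 1)
        H2 returns (122, 1)
        H3 returns [(122, 1)]
      branch[1] choose=0:
        H0 returns (77, 1)
        H1 returns (77, 1)
        H2 returns (77, 1)
        H3 returns [(77, 1)]
      branch[2] choose=3:
        H0 returns (104, 1)
        H1 returns (104, 1)
        H2 returns (104, 1)
        H3 returns [(104, 1)]
= [(123, 1), (78, 1), (105, 1), (122, 1), (77, 1), (104, 1)]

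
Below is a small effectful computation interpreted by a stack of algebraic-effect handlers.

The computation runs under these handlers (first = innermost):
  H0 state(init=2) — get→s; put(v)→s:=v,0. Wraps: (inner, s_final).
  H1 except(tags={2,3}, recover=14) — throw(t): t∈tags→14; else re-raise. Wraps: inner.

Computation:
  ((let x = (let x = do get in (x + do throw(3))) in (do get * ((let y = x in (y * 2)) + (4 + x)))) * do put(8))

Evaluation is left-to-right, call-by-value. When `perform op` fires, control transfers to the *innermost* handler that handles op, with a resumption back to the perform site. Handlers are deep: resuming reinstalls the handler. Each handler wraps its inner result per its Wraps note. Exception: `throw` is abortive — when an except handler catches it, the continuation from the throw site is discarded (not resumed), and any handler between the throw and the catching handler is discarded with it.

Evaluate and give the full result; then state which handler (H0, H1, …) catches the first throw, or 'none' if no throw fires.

Answer: 14 ; first throw caught by: H1

Working:
get @ H0 ⇒ 2
throw(3) @ H1 caught ⇒ 14
= 14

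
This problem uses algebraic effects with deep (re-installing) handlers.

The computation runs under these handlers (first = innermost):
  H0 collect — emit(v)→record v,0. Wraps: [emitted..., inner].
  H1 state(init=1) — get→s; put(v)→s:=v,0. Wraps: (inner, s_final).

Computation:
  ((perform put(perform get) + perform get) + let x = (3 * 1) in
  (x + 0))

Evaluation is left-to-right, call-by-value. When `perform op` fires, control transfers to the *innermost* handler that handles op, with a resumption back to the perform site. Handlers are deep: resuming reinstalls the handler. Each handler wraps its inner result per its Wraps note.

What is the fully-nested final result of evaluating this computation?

Answer: ([4], 1)

Step-by-step:
get @ H1 ⇒ 1
put(1) @ H1 ⇒ s:=1
get @ H1 ⇒ 1
H0 returns [4]
H1 returns ([4], 1)
= ([4], 1)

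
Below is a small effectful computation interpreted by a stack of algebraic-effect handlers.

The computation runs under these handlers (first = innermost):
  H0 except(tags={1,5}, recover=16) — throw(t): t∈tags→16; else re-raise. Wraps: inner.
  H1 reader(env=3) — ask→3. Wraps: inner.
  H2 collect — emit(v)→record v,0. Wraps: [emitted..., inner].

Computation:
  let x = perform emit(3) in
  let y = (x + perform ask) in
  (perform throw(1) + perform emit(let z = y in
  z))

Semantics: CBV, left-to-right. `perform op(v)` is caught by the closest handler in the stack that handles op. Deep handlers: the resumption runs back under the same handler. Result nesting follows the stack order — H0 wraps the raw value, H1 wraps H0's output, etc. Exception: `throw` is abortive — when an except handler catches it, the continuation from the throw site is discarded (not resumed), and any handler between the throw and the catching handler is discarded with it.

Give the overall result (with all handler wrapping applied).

Answer: [3, 16]

Evaluation trace:
emit(3) @ H2 ⇒ out+=3
ask @ H1 ⇒ 3
throw(1) @ H0 caught ⇒ 16
H1 returns 16
H2 returns [3, 16]
= [3, 16]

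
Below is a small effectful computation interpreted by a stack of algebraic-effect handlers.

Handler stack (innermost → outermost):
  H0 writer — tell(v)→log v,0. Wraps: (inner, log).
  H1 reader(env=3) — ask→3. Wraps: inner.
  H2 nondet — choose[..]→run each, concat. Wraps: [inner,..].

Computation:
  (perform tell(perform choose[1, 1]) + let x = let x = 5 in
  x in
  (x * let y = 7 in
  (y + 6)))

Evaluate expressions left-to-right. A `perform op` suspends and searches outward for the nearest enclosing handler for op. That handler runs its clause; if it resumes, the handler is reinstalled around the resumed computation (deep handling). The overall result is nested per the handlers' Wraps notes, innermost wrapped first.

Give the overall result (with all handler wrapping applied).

Answer: [(65, (1)), (65, (1))]

Step-by-step:
choose[1, 1] @ H2
  branch[0] choose=1:
    tell(1) @ H0 ⇒ log+=1
    H0 returns (65, (1))
    H1 returns (65, (1))
    H2 returns [(65, (1))]
  branch[1] choose=1:
    tell(1) @ H0 ⇒ log+=1
    H0 returns (65, (1))
    H1 returns (65, (1))
    H2 returns [(65, (1))]
= [(65, (1)), (65, (1))]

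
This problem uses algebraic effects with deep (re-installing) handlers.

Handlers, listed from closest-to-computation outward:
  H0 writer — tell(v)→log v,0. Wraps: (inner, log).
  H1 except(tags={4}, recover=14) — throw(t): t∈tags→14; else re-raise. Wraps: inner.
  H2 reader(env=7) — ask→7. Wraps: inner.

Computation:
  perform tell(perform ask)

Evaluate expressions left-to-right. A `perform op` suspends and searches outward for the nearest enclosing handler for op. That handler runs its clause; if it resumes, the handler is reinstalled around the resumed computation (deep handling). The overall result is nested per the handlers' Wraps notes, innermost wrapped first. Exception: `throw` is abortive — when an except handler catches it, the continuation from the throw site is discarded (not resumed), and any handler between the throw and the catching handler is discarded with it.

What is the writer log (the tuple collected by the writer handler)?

Working:
ask @ H2 ⇒ 7
tell(7) @ H0 ⇒ log+=7
H0 returns (0, (7))
H1 returns (0, (7))
H2 returns (0, (7))
= (0, (7))

Answer: (7)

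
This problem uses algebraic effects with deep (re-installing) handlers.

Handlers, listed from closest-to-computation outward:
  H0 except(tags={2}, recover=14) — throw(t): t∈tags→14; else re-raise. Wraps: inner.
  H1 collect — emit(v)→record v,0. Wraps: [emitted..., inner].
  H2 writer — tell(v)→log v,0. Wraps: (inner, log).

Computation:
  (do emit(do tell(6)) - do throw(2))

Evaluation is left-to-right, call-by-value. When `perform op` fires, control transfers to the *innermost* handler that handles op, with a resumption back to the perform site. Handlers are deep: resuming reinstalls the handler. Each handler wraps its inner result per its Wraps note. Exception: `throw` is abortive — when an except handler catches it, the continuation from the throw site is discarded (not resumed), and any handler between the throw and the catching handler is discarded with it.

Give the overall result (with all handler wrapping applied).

Answer: ([0, 14], (6))

Evaluation trace:
tell(6) @ H2 ⇒ log+=6
emit(0) @ H1 ⇒ out+=0
throw(2) @ H0 caught ⇒ 14
H1 returns [0, 14]
H2 returns ([0, 14], (6))
= ([0, 14], (6))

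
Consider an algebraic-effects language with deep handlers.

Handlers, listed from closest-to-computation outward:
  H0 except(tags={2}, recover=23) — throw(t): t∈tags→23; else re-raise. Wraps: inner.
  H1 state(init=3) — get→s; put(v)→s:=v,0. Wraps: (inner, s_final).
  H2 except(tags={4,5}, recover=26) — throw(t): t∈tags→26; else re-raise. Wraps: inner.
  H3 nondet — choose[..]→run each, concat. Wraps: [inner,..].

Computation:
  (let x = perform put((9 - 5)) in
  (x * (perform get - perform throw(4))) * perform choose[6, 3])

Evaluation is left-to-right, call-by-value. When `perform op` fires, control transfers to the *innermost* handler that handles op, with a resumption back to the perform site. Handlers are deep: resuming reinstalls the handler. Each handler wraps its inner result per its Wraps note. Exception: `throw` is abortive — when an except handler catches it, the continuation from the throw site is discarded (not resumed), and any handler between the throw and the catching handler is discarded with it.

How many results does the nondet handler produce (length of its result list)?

Working:
put(4) @ H1 ⇒ s:=4
get @ H1 ⇒ 4
throw(4) @ H0 re-raised
throw(4) @ H2 caught ⇒ 26
H3 returns [26]
= [26]

Answer: 1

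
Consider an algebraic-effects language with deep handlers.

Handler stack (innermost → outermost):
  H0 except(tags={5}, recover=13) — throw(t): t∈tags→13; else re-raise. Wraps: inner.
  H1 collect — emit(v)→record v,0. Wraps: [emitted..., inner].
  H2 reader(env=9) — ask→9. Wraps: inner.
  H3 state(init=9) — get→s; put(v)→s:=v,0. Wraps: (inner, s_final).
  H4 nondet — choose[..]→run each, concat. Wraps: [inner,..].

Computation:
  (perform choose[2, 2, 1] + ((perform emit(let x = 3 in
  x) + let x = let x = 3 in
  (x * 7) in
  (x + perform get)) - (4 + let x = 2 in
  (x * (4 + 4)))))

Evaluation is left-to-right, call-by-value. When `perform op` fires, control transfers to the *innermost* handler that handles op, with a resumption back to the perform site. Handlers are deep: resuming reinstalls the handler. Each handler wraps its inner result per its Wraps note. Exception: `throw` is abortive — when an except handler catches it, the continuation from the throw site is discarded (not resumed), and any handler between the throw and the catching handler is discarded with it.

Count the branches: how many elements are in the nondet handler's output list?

Answer: 3

Working:
choose[2, 2, 1] @ H4
  branch[0] choose=2:
    emit(3) @ H1 ⇒ out+=3
    get @ H3 ⇒ 9
    H0 returns 12
    H1 returns [3, 12]
    H2 returns [3, 12]
    H3 returns ([3, 12], 9)
    H4 returns [([3, 12], 9)]
  branch[1] choose=2:
    emit(3) @ H1 ⇒ out+=3
    get @ H3 ⇒ 9
    H0 returns 12
    H1 returns [3, 12]
    H2 returns [3, 12]
    H3 returns ([3, 12], 9)
    H4 returns [([3, 12], 9)]
  branch[2] choose=1:
    emit(3) @ H1 ⇒ out+=3
    get @ H3 ⇒ 9
    H0 returns 11
    H1 returns [3, 11]
    H2 returns [3, 11]
    H3 returns ([3, 11], 9)
    H4 returns [([3, 11], 9)]
= [([3, 12], 9), ([3, 12], 9), ([3, 11], 9)]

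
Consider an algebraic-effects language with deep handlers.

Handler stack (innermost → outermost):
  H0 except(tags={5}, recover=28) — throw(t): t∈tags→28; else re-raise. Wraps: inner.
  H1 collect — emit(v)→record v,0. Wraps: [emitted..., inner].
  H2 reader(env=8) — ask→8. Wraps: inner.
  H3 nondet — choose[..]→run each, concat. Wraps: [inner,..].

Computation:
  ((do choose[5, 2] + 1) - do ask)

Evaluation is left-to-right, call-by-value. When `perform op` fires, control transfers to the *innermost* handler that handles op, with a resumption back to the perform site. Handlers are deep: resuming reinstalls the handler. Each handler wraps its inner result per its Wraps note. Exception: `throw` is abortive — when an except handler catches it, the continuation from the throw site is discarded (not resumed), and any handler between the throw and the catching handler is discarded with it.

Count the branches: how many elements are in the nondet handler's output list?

Answer: 2

Step-by-step:
choose[5, 2] @ H3
  branch[0] choose=5:
    ask @ H2 ⇒ 8
    H0 returns -2
    H1 returns [-2]
    H2 returns [-2]
    H3 returns [[-2]]
  branch[1] choose=2:
    ask @ H2 ⇒ 8
    H0 returns -5
    H1 returns [-5]
    H2 returns [-5]
    H3 returns [[-5]]
= [[-2], [-5]]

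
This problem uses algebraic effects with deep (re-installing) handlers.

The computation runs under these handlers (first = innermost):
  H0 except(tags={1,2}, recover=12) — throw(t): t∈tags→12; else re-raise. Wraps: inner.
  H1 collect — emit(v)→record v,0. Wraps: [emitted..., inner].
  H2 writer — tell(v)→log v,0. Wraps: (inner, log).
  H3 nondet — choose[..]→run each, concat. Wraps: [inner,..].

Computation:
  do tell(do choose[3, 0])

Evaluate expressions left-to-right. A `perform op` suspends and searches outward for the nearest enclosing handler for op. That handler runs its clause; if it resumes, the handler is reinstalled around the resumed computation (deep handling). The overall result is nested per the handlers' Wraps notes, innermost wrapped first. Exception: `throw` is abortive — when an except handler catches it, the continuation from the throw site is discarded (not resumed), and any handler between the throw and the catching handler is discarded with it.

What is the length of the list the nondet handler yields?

Answer: 2

Working:
choose[3, 0] @ H3
  branch[0] choose=3:
    tell(3) @ H2 ⇒ log+=3
    H0 returns 0
    H1 returns [0]
    H2 returns ([0], (3))
    H3 returns [([0], (3))]
  branch[1] choose=0:
    tell(0) @ H2 ⇒ log+=0
    H0 returns 0
    H1 returns [0]
    H2 returns ([0], (0))
    H3 returns [([0], (0))]
= [([0], (3)), ([0], (0))]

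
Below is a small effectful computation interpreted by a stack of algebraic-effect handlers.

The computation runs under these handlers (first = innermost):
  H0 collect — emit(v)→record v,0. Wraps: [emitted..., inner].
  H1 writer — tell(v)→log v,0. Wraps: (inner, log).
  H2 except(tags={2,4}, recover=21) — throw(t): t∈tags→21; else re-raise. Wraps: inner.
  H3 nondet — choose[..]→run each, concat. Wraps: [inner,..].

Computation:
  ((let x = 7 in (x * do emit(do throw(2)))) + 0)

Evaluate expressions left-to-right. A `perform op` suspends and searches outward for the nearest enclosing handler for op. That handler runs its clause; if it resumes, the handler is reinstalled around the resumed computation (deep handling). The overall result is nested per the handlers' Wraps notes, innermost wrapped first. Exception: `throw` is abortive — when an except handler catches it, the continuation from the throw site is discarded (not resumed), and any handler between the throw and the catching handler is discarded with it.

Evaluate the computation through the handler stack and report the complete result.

Answer: [21]

Evaluation trace:
throw(2) @ H2 caught ⇒ 21
H3 returns [21]
= [21]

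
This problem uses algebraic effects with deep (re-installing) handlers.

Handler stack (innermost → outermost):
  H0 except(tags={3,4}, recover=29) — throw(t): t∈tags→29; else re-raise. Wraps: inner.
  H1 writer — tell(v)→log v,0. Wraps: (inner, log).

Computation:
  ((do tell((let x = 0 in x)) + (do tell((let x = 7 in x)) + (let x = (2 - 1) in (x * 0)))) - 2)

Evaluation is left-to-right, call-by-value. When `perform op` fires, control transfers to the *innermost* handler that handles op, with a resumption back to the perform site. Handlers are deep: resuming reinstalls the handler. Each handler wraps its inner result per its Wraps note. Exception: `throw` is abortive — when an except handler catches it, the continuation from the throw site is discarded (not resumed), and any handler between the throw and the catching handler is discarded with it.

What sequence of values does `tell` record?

Step-by-step:
tell(0) @ H1 ⇒ log+=0
tell(7) @ H1 ⇒ log+=7
H0 returns -2
H1 returns (-2, (0, 7))
= (-2, (0, 7))

Answer: (0, 7)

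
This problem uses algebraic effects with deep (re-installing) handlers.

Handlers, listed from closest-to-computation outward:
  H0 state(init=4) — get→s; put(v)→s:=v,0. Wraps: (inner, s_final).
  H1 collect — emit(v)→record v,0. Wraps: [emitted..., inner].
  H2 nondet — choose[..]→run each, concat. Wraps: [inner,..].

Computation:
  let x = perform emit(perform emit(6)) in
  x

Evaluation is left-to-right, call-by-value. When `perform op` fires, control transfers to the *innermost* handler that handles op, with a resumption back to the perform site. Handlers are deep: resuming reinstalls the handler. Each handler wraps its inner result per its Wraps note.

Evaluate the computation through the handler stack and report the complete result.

Evaluation trace:
emit(6) @ H1 ⇒ out+=6
emit(0) @ H1 ⇒ out+=0
H0 returns (0, 4)
H1 returns [6, 0, (0, 4)]
H2 returns [[6, 0, (0, 4)]]
= [[6, 0, (0, 4)]]

Answer: [[6, 0, (0, 4)]]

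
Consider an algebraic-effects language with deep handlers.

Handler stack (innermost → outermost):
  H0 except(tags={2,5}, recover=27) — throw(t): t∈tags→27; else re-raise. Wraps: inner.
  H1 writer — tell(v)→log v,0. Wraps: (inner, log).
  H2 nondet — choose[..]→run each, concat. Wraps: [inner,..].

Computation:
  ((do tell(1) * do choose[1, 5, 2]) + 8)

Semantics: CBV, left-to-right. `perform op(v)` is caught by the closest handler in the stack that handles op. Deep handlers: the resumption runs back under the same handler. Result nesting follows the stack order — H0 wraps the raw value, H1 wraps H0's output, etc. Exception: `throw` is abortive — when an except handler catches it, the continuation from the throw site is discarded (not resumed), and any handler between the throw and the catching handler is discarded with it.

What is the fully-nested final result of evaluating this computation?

Answer: [(8, (1)), (8, (1)), (8, (1))]

Step-by-step:
tell(1) @ H1 ⇒ log+=1
choose[1, 5, 2] @ H2
  branch[0] choose=1:
    H0 returns 8
    H1 returns (8, (1))
    H2 returns [(8, (1))]
  branch[1] choose=5:
    H0 returns 8
    H1 returns (8, (1))
    H2 returns [(8, (1))]
  branch[2] choose=2:
    H0 returns 8
    H1 returns (8, (1))
    H2 returns [(8, (1))]
= [(8, (1)), (8, (1)), (8, (1))]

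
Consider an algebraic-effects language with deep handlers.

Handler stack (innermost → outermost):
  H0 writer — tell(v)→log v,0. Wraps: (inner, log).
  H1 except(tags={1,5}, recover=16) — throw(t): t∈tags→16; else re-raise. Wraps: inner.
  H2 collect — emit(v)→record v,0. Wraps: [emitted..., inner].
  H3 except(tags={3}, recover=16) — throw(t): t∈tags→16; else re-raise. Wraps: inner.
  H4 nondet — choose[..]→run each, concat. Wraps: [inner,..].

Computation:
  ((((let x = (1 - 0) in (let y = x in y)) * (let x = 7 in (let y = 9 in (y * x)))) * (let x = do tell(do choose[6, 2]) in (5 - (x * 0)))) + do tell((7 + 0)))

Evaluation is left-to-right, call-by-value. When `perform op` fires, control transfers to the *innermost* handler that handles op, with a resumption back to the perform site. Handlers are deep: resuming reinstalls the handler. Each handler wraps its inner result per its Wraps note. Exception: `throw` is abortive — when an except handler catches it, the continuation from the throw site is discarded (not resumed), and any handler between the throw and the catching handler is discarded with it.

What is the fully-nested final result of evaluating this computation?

Evaluation trace:
choose[6, 2] @ H4
  branch[0] choose=6:
    tell(6) @ H0 ⇒ log+=6
    tell(7) @ H0 ⇒ log+=7
    H0 returns (315, (6, 7))
    H1 returns (315, (6, 7))
    H2 returns [(315, (6, 7))]
    H3 returns [(315, (6, 7))]
    H4 returns [[(315, (6, 7))]]
  branch[1] choose=2:
    tell(2) @ H0 ⇒ log+=2
    tell(7) @ H0 ⇒ log+=7
    H0 returns (315, (2, 7))
    H1 returns (315, (2, 7))
    H2 returns [(315, (2, 7))]
    H3 returns [(315, (2, 7))]
    H4 returns [[(315, (2, 7))]]
= [[(315, (6, 7))], [(315, (2, 7))]]

Answer: [[(315, (6, 7))], [(315, (2, 7))]]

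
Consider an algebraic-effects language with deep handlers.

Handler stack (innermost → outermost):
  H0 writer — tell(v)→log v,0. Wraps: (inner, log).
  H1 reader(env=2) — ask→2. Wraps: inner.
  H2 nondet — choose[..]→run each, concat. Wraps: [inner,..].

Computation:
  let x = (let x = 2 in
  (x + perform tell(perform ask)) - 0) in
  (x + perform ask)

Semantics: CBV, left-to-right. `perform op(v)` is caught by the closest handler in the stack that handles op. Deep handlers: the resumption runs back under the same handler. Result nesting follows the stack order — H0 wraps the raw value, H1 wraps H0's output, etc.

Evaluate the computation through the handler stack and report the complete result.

Step-by-step:
ask @ H1 ⇒ 2
tell(2) @ H0 ⇒ log+=2
ask @ H1 ⇒ 2
H0 returns (4, (2))
H1 returns (4, (2))
H2 returns [(4, (2))]
= [(4, (2))]

Answer: [(4, (2))]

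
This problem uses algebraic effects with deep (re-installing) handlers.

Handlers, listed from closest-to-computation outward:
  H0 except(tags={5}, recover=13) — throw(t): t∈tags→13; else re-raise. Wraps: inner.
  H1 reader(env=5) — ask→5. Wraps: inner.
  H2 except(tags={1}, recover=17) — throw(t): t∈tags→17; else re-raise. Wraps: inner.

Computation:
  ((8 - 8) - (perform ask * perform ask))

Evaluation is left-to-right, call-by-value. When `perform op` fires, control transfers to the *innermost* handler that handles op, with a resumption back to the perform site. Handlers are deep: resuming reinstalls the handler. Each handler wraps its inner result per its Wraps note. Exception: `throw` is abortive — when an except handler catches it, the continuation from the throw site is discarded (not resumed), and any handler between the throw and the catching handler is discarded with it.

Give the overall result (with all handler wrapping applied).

Evaluation trace:
ask @ H1 ⇒ 5
ask @ H1 ⇒ 5
H0 returns -25
H1 returns -25
H2 returns -25
= -25

Answer: -25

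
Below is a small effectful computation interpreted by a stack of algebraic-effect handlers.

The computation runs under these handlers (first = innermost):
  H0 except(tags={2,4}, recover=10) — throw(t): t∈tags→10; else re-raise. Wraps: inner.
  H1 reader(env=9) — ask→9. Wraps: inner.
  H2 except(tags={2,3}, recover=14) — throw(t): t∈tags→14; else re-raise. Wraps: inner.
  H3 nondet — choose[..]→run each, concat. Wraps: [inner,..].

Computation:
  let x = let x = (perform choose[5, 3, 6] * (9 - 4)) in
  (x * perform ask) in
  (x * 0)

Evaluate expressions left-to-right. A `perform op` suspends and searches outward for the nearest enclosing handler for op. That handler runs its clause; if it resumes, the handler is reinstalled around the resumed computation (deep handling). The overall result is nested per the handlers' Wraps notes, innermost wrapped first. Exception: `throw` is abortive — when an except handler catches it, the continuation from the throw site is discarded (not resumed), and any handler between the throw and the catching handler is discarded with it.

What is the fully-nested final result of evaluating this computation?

Answer: [0, 0, 0]

Working:
choose[5, 3, 6] @ H3
  branch[0] choose=5:
    ask @ H1 ⇒ 9
    H0 returns 0
    H1 returns 0
    H2 returns 0
    H3 returns [0]
  branch[1] choose=3:
    ask @ H1 ⇒ 9
    H0 returns 0
    H1 returns 0
    H2 returns 0
    H3 returns [0]
  branch[2] choose=6:
    ask @ H1 ⇒ 9
    H0 returns 0
    H1 returns 0
    H2 returns 0
    H3 returns [0]
= [0, 0, 0]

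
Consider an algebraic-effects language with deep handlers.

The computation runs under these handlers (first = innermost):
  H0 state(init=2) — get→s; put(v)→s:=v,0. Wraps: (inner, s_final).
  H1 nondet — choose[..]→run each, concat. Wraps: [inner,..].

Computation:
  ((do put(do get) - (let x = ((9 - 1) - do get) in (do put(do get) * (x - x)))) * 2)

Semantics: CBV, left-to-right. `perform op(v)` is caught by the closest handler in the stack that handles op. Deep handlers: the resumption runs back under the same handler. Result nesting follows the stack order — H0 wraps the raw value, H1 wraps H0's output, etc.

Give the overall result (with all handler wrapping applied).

Answer: [(0, 2)]

Working:
get @ H0 ⇒ 2
put(2) @ H0 ⇒ s:=2
get @ H0 ⇒ 2
get @ H0 ⇒ 2
put(2) @ H0 ⇒ s:=2
H0 returns (0, 2)
H1 returns [(0, 2)]
= [(0, 2)]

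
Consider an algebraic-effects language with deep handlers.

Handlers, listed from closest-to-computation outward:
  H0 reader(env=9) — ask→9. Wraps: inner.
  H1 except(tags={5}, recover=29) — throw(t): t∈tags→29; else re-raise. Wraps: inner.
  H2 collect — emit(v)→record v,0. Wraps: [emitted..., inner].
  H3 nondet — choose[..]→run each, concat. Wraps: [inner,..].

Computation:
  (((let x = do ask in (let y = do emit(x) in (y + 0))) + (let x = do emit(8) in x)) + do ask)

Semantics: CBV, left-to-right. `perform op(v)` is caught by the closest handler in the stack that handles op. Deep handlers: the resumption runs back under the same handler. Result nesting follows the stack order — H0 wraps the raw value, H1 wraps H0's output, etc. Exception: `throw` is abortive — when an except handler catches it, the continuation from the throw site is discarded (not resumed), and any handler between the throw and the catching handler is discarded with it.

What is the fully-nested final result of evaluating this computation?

Step-by-step:
ask @ H0 ⇒ 9
emit(9) @ H2 ⇒ out+=9
emit(8) @ H2 ⇒ out+=8
ask @ H0 ⇒ 9
H0 returns 9
H1 returns 9
H2 returns [9, 8, 9]
H3 returns [[9, 8, 9]]
= [[9, 8, 9]]

Answer: [[9, 8, 9]]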